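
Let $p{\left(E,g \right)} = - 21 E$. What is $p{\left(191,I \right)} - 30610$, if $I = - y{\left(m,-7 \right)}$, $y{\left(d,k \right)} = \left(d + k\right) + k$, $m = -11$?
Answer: $-34621$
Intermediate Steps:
$y{\left(d,k \right)} = d + 2 k$
$I = 25$ ($I = - (-11 + 2 \left(-7\right)) = - (-11 - 14) = \left(-1\right) \left(-25\right) = 25$)
$p{\left(191,I \right)} - 30610 = \left(-21\right) 191 - 30610 = -4011 - 30610 = -34621$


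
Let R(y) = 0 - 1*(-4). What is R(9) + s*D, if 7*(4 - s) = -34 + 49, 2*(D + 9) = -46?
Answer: -388/7 ≈ -55.429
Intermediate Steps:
D = -32 (D = -9 + (½)*(-46) = -9 - 23 = -32)
s = 13/7 (s = 4 - (-34 + 49)/7 = 4 - ⅐*15 = 4 - 15/7 = 13/7 ≈ 1.8571)
R(y) = 4 (R(y) = 0 + 4 = 4)
R(9) + s*D = 4 + (13/7)*(-32) = 4 - 416/7 = -388/7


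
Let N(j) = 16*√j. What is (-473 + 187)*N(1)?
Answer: -4576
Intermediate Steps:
(-473 + 187)*N(1) = (-473 + 187)*(16*√1) = -4576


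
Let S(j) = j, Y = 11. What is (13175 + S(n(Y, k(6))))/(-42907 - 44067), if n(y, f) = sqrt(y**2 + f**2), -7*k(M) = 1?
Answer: -13175/86974 - sqrt(5930)/608818 ≈ -0.15161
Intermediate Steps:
k(M) = -1/7 (k(M) = -1/7*1 = -1/7)
n(y, f) = sqrt(f**2 + y**2)
(13175 + S(n(Y, k(6))))/(-42907 - 44067) = (13175 + sqrt((-1/7)**2 + 11**2))/(-42907 - 44067) = (13175 + sqrt(1/49 + 121))/(-86974) = (13175 + sqrt(5930/49))*(-1/86974) = (13175 + sqrt(5930)/7)*(-1/86974) = -13175/86974 - sqrt(5930)/608818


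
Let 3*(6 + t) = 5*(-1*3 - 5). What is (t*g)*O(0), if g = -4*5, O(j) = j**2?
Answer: 0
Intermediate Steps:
g = -20
t = -58/3 (t = -6 + (5*(-1*3 - 5))/3 = -6 + (5*(-3 - 5))/3 = -6 + (5*(-8))/3 = -6 + (1/3)*(-40) = -6 - 40/3 = -58/3 ≈ -19.333)
(t*g)*O(0) = -58/3*(-20)*0**2 = (1160/3)*0 = 0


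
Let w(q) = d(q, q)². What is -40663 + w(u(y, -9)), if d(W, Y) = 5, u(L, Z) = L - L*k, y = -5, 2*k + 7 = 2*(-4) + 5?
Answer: -40638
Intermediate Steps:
k = -5 (k = -7/2 + (2*(-4) + 5)/2 = -7/2 + (-8 + 5)/2 = -7/2 + (½)*(-3) = -7/2 - 3/2 = -5)
u(L, Z) = 6*L (u(L, Z) = L - L*(-5) = L - (-5)*L = L + 5*L = 6*L)
w(q) = 25 (w(q) = 5² = 25)
-40663 + w(u(y, -9)) = -40663 + 25 = -40638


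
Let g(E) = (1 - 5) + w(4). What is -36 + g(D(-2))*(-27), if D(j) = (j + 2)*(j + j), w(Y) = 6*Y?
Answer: -576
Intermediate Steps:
D(j) = 2*j*(2 + j) (D(j) = (2 + j)*(2*j) = 2*j*(2 + j))
g(E) = 20 (g(E) = (1 - 5) + 6*4 = -4 + 24 = 20)
-36 + g(D(-2))*(-27) = -36 + 20*(-27) = -36 - 540 = -576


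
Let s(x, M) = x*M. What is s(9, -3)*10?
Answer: -270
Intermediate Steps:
s(x, M) = M*x
s(9, -3)*10 = -3*9*10 = -27*10 = -270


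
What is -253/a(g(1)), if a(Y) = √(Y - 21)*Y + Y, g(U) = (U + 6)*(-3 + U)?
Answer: 253/504 - 253*I*√35/504 ≈ 0.50198 - 2.9698*I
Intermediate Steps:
g(U) = (-3 + U)*(6 + U) (g(U) = (6 + U)*(-3 + U) = (-3 + U)*(6 + U))
a(Y) = Y + Y*√(-21 + Y) (a(Y) = √(-21 + Y)*Y + Y = Y*√(-21 + Y) + Y = Y + Y*√(-21 + Y))
-253/a(g(1)) = -253*1/((1 + √(-21 + (-18 + 1² + 3*1)))*(-18 + 1² + 3*1)) = -253*1/((1 + √(-21 + (-18 + 1 + 3)))*(-18 + 1 + 3)) = -253*(-1/(14*(1 + √(-21 - 14)))) = -253*(-1/(14*(1 + √(-35)))) = -253*(-1/(14*(1 + I*√35))) = -253/(-14 - 14*I*√35)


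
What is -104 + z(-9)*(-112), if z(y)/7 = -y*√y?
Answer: -104 - 21168*I ≈ -104.0 - 21168.0*I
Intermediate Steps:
z(y) = -7*y^(3/2) (z(y) = 7*(-y*√y) = 7*(-y^(3/2)) = -7*y^(3/2))
-104 + z(-9)*(-112) = -104 - (-189)*I*(-112) = -104 + (189*I)*(-112) = -104 - 21168*I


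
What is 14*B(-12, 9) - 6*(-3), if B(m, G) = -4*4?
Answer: -206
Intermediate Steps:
B(m, G) = -16
14*B(-12, 9) - 6*(-3) = 14*(-16) - 6*(-3) = -224 + 18 = -206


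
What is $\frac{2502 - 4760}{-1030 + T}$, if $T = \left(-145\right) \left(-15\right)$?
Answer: $- \frac{2258}{1145} \approx -1.9721$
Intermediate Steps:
$T = 2175$
$\frac{2502 - 4760}{-1030 + T} = \frac{2502 - 4760}{-1030 + 2175} = - \frac{2258}{1145}$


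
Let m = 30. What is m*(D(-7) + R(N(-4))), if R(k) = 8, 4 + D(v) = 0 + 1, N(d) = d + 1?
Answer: 150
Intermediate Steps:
N(d) = 1 + d
D(v) = -3 (D(v) = -4 + (0 + 1) = -4 + 1 = -3)
m*(D(-7) + R(N(-4))) = 30*(-3 + 8) = 30*5 = 150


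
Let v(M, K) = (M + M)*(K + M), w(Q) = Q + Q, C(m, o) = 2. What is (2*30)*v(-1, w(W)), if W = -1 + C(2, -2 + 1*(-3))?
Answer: -120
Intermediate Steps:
W = 1 (W = -1 + 2 = 1)
w(Q) = 2*Q
v(M, K) = 2*M*(K + M) (v(M, K) = (2*M)*(K + M) = 2*M*(K + M))
(2*30)*v(-1, w(W)) = (2*30)*(2*(-1)*(2*1 - 1)) = 60*(2*(-1)*(2 - 1)) = 60*(2*(-1)*1) = 60*(-2) = -120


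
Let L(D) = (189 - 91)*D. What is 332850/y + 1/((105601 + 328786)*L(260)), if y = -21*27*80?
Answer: -274110414131/37355110065 ≈ -7.3380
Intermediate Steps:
y = -45360 (y = -567*80 = -45360)
L(D) = 98*D
332850/y + 1/((105601 + 328786)*L(260)) = 332850/(-45360) + 1/((105601 + 328786)*((98*260))) = 332850*(-1/45360) + 1/(434387*25480) = -1585/216 + (1/434387)*(1/25480) = -1585/216 + 1/11068180760 = -274110414131/37355110065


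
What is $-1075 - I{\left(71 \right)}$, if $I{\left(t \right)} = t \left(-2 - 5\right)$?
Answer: $-578$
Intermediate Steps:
$I{\left(t \right)} = - 7 t$ ($I{\left(t \right)} = t \left(-7\right) = - 7 t$)
$-1075 - I{\left(71 \right)} = -1075 - \left(-7\right) 71 = -1075 - -497 = -1075 + 497 = -578$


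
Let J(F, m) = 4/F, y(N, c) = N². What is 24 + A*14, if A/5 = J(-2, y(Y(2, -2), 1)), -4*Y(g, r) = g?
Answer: -116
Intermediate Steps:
Y(g, r) = -g/4
A = -10 (A = 5*(4/(-2)) = 5*(4*(-½)) = 5*(-2) = -10)
24 + A*14 = 24 - 10*14 = 24 - 140 = -116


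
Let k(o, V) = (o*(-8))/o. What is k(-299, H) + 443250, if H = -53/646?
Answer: 443242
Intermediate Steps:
H = -53/646 (H = -53*1/646 = -53/646 ≈ -0.082043)
k(o, V) = -8 (k(o, V) = (-8*o)/o = -8)
k(-299, H) + 443250 = -8 + 443250 = 443242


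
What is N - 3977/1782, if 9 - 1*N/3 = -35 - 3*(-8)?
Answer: 102943/1782 ≈ 57.768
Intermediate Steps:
N = 60 (N = 27 - 3*(-35 - 3*(-8)) = 27 - 3*(-35 + 24) = 27 - 3*(-11) = 27 + 33 = 60)
N - 3977/1782 = 60 - 3977/1782 = 102943/1782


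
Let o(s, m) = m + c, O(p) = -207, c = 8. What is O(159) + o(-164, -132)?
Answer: -331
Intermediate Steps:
o(s, m) = 8 + m (o(s, m) = m + 8 = 8 + m)
O(159) + o(-164, -132) = -207 + (8 - 132) = -207 - 124 = -331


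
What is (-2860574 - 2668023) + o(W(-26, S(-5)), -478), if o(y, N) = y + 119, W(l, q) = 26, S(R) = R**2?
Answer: -5528452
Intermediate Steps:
o(y, N) = 119 + y
(-2860574 - 2668023) + o(W(-26, S(-5)), -478) = (-2860574 - 2668023) + (119 + 26) = -5528597 + 145 = -5528452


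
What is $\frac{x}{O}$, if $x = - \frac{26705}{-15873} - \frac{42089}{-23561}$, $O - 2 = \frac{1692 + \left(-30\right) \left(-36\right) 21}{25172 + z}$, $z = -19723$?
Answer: $\frac{3534426287849}{6595203484155} \approx 0.53591$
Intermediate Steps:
$O = \frac{35270}{5449}$ ($O = 2 + \frac{1692 + \left(-30\right) \left(-36\right) 21}{25172 - 19723} = 2 + \frac{1692 + 1080 \cdot 21}{5449} = 2 + \left(1692 + 22680\right) \frac{1}{5449} = 2 + 24372 \cdot \frac{1}{5449} = 2 + \frac{24372}{5449} = \frac{35270}{5449} \approx 6.4727$)
$x = \frac{1297275202}{373983753}$ ($x = \left(-26705\right) \left(- \frac{1}{15873}\right) - - \frac{42089}{23561} = \frac{26705}{15873} + \frac{42089}{23561} = \frac{1297275202}{373983753} \approx 3.4688$)
$\frac{x}{O} = \frac{1297275202}{373983753 \cdot \frac{35270}{5449}} = \frac{1297275202}{373983753} \cdot \frac{5449}{35270} = \frac{3534426287849}{6595203484155}$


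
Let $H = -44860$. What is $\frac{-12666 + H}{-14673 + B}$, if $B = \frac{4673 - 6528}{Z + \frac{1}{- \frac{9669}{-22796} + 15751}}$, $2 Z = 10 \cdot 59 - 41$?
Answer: $\frac{11340053316656302}{2893808633396371} \approx 3.9187$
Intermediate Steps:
$Z = \frac{549}{2}$ ($Z = \frac{10 \cdot 59 - 41}{2} = \frac{590 - 41}{2} = \frac{1}{2} \cdot 549 = \frac{549}{2} \approx 274.5$)
$B = - \frac{1332147715150}{197129181877}$ ($B = \frac{4673 - 6528}{\frac{549}{2} + \frac{1}{- \frac{9669}{-22796} + 15751}} = - \frac{1855}{\frac{549}{2} + \frac{1}{\left(-9669\right) \left(- \frac{1}{22796}\right) + 15751}} = - \frac{1855}{\frac{549}{2} + \frac{1}{\frac{9669}{22796} + 15751}} = - \frac{1855}{\frac{549}{2} + \frac{1}{\frac{359069465}{22796}}} = - \frac{1855}{\frac{549}{2} + \frac{22796}{359069465}} = - \frac{1855}{\frac{197129181877}{718138930}} = \left(-1855\right) \frac{718138930}{197129181877} = - \frac{1332147715150}{197129181877} \approx -6.7577$)
$\frac{-12666 + H}{-14673 + B} = \frac{-12666 - 44860}{-14673 - \frac{1332147715150}{197129181877}} = - \frac{57526}{- \frac{2893808633396371}{197129181877}} = \left(-57526\right) \left(- \frac{197129181877}{2893808633396371}\right) = \frac{11340053316656302}{2893808633396371}$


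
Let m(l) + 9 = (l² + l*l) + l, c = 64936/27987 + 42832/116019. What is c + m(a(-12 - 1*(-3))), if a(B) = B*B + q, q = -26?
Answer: 6600863115752/1082341251 ≈ 6098.7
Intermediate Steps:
a(B) = -26 + B² (a(B) = B*B - 26 = B² - 26 = -26 + B²)
c = 2910849656/1082341251 (c = 64936*(1/27987) + 42832*(1/116019) = 64936/27987 + 42832/116019 = 2910849656/1082341251 ≈ 2.6894)
m(l) = -9 + l + 2*l² (m(l) = -9 + ((l² + l*l) + l) = -9 + ((l² + l²) + l) = -9 + (2*l² + l) = -9 + (l + 2*l²) = -9 + l + 2*l²)
c + m(a(-12 - 1*(-3))) = 2910849656/1082341251 + (-9 + (-26 + (-12 - 1*(-3))²) + 2*(-26 + (-12 - 1*(-3))²)²) = 2910849656/1082341251 + (-9 + (-26 + (-12 + 3)²) + 2*(-26 + (-12 + 3)²)²) = 2910849656/1082341251 + (-9 + (-26 + (-9)²) + 2*(-26 + (-9)²)²) = 2910849656/1082341251 + (-9 + (-26 + 81) + 2*(-26 + 81)²) = 2910849656/1082341251 + (-9 + 55 + 2*55²) = 2910849656/1082341251 + (-9 + 55 + 2*3025) = 2910849656/1082341251 + (-9 + 55 + 6050) = 2910849656/1082341251 + 6096 = 6600863115752/1082341251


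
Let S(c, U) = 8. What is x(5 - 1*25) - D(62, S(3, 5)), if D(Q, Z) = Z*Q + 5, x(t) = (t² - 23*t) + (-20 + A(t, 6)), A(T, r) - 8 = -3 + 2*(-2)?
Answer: 340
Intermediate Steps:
A(T, r) = 1 (A(T, r) = 8 + (-3 + 2*(-2)) = 8 + (-3 - 4) = 8 - 7 = 1)
x(t) = -19 + t² - 23*t (x(t) = (t² - 23*t) + (-20 + 1) = (t² - 23*t) - 19 = -19 + t² - 23*t)
D(Q, Z) = 5 + Q*Z (D(Q, Z) = Q*Z + 5 = 5 + Q*Z)
x(5 - 1*25) - D(62, S(3, 5)) = (-19 + (5 - 1*25)² - 23*(5 - 1*25)) - (5 + 62*8) = (-19 + (5 - 25)² - 23*(5 - 25)) - (5 + 496) = (-19 + (-20)² - 23*(-20)) - 1*501 = (-19 + 400 + 460) - 501 = 841 - 501 = 340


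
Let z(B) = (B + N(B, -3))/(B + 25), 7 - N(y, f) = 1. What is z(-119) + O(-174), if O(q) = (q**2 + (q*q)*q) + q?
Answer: -492364555/94 ≈ -5.2379e+6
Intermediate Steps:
N(y, f) = 6 (N(y, f) = 7 - 1*1 = 7 - 1 = 6)
z(B) = (6 + B)/(25 + B) (z(B) = (B + 6)/(B + 25) = (6 + B)/(25 + B))
O(q) = q + q**2 + q**3 (O(q) = (q**2 + q**2*q) + q = (q**2 + q**3) + q = q + q**2 + q**3)
z(-119) + O(-174) = (6 - 119)/(25 - 119) - 174*(1 - 174 + (-174)**2) = -113/(-94) - 174*(1 - 174 + 30276) = -1/94*(-113) - 174*30103 = 113/94 - 5237922 = -492364555/94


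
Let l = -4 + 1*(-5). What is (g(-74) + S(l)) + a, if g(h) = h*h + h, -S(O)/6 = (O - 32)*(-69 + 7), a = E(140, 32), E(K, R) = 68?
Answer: -9782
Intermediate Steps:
a = 68
l = -9 (l = -4 - 5 = -9)
S(O) = -11904 + 372*O (S(O) = -6*(O - 32)*(-69 + 7) = -6*(-32 + O)*(-62) = -6*(1984 - 62*O) = -11904 + 372*O)
g(h) = h + h² (g(h) = h² + h = h + h²)
(g(-74) + S(l)) + a = (-74*(1 - 74) + (-11904 + 372*(-9))) + 68 = (-74*(-73) + (-11904 - 3348)) + 68 = (5402 - 15252) + 68 = -9850 + 68 = -9782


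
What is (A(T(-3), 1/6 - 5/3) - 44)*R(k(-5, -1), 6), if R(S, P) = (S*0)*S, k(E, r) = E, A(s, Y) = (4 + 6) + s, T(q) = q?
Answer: 0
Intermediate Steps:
A(s, Y) = 10 + s
R(S, P) = 0 (R(S, P) = 0*S = 0)
(A(T(-3), 1/6 - 5/3) - 44)*R(k(-5, -1), 6) = ((10 - 3) - 44)*0 = (7 - 44)*0 = -37*0 = 0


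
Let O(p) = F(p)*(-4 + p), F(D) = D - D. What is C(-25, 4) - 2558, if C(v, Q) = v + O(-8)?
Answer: -2583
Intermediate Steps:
F(D) = 0
O(p) = 0 (O(p) = 0*(-4 + p) = 0)
C(v, Q) = v (C(v, Q) = v + 0 = v)
C(-25, 4) - 2558 = -25 - 2558 = -2583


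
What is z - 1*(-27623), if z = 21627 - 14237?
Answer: 35013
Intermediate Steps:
z = 7390
z - 1*(-27623) = 7390 - 1*(-27623) = 7390 + 27623 = 35013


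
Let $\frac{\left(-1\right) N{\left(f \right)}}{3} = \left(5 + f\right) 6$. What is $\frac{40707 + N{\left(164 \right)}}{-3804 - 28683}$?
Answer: $- \frac{12555}{10829} \approx -1.1594$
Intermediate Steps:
$N{\left(f \right)} = -90 - 18 f$ ($N{\left(f \right)} = - 3 \left(5 + f\right) 6 = - 3 \left(30 + 6 f\right) = -90 - 18 f$)
$\frac{40707 + N{\left(164 \right)}}{-3804 - 28683} = \frac{40707 - 3042}{-3804 - 28683} = \frac{40707 - 3042}{-32487} = \left(40707 - 3042\right) \left(- \frac{1}{32487}\right) = 37665 \left(- \frac{1}{32487}\right) = - \frac{12555}{10829}$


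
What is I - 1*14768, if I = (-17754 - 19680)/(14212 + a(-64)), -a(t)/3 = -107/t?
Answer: -13430155472/909247 ≈ -14771.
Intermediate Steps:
a(t) = 321/t (a(t) = -(-321)/t = 321/t)
I = -2395776/909247 (I = (-17754 - 19680)/(14212 + 321/(-64)) = -37434/(14212 + 321*(-1/64)) = -37434/(14212 - 321/64) = -37434/909247/64 = -37434*64/909247 = -2395776/909247 ≈ -2.6349)
I - 1*14768 = -2395776/909247 - 1*14768 = -2395776/909247 - 14768 = -13430155472/909247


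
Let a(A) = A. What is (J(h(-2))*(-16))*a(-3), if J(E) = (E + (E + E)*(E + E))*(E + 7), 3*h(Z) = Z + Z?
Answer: 14144/9 ≈ 1571.6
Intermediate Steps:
h(Z) = 2*Z/3 (h(Z) = (Z + Z)/3 = (2*Z)/3 = 2*Z/3)
J(E) = (7 + E)*(E + 4*E**2) (J(E) = (E + (2*E)*(2*E))*(7 + E) = (E + 4*E**2)*(7 + E) = (7 + E)*(E + 4*E**2))
(J(h(-2))*(-16))*a(-3) = ((((2/3)*(-2))*(7 + 4*((2/3)*(-2))**2 + 29*((2/3)*(-2))))*(-16))*(-3) = (-4*(7 + 4*(-4/3)**2 + 29*(-4/3))/3*(-16))*(-3) = (-4*(7 + 4*(16/9) - 116/3)/3*(-16))*(-3) = (-4*(7 + 64/9 - 116/3)/3*(-16))*(-3) = (-4/3*(-221/9)*(-16))*(-3) = ((884/27)*(-16))*(-3) = -14144/27*(-3) = 14144/9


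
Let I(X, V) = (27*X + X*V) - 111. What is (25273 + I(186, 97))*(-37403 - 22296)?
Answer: -2879043974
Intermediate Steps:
I(X, V) = -111 + 27*X + V*X (I(X, V) = (27*X + V*X) - 111 = -111 + 27*X + V*X)
(25273 + I(186, 97))*(-37403 - 22296) = (25273 + (-111 + 27*186 + 97*186))*(-37403 - 22296) = (25273 + (-111 + 5022 + 18042))*(-59699) = (25273 + 22953)*(-59699) = 48226*(-59699) = -2879043974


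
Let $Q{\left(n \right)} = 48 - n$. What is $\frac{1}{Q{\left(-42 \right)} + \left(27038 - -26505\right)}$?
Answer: $\frac{1}{53633} \approx 1.8645 \cdot 10^{-5}$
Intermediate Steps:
$\frac{1}{Q{\left(-42 \right)} + \left(27038 - -26505\right)} = \frac{1}{\left(48 - -42\right) + \left(27038 - -26505\right)} = \frac{1}{\left(48 + 42\right) + \left(27038 + 26505\right)} = \frac{1}{90 + 53543} = \frac{1}{53633}$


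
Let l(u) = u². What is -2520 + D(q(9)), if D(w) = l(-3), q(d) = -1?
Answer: -2511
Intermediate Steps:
D(w) = 9 (D(w) = (-3)² = 9)
-2520 + D(q(9)) = -2520 + 9 = -2511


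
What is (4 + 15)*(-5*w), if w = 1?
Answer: -95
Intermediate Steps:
(4 + 15)*(-5*w) = (4 + 15)*(-5*1) = 19*(-5) = -95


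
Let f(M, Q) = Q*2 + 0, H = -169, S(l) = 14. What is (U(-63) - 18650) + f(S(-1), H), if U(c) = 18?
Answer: -18970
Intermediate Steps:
f(M, Q) = 2*Q (f(M, Q) = 2*Q + 0 = 2*Q)
(U(-63) - 18650) + f(S(-1), H) = (18 - 18650) + 2*(-169) = -18632 - 338 = -18970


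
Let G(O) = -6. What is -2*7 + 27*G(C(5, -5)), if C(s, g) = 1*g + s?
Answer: -176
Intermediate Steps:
C(s, g) = g + s
-2*7 + 27*G(C(5, -5)) = -2*7 + 27*(-6) = -14 - 162 = -176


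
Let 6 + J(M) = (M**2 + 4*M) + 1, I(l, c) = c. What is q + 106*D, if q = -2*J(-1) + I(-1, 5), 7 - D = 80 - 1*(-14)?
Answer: -9201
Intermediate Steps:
D = -87 (D = 7 - (80 - 1*(-14)) = 7 - (80 + 14) = 7 - 1*94 = 7 - 94 = -87)
J(M) = -5 + M**2 + 4*M (J(M) = -6 + ((M**2 + 4*M) + 1) = -6 + (1 + M**2 + 4*M) = -5 + M**2 + 4*M)
q = 21 (q = -2*(-5 + (-1)**2 + 4*(-1)) + 5 = -2*(-5 + 1 - 4) + 5 = -2*(-8) + 5 = 16 + 5 = 21)
q + 106*D = 21 + 106*(-87) = 21 - 9222 = -9201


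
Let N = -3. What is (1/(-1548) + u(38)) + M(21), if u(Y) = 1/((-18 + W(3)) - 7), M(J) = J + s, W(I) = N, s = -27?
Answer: -32705/5418 ≈ -6.0364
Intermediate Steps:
W(I) = -3
M(J) = -27 + J (M(J) = J - 27 = -27 + J)
u(Y) = -1/28 (u(Y) = 1/((-18 - 3) - 7) = 1/(-21 - 7) = 1/(-28) = -1/28)
(1/(-1548) + u(38)) + M(21) = (1/(-1548) - 1/28) + (-27 + 21) = (-1/1548 - 1/28) - 6 = -197/5418 - 6 = -32705/5418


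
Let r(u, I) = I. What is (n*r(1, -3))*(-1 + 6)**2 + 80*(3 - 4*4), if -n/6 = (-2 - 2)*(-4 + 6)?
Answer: -4640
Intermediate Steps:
n = 48 (n = -6*(-2 - 2)*(-4 + 6) = -(-24)*2 = -6*(-8) = 48)
(n*r(1, -3))*(-1 + 6)**2 + 80*(3 - 4*4) = (48*(-3))*(-1 + 6)**2 + 80*(3 - 4*4) = -144*5**2 + 80*(3 - 16) = -144*25 + 80*(-13) = -3600 - 1040 = -4640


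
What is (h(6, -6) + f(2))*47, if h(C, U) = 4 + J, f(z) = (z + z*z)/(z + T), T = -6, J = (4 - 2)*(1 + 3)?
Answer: 987/2 ≈ 493.50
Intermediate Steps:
J = 8 (J = 2*4 = 8)
f(z) = (z + z²)/(-6 + z) (f(z) = (z + z*z)/(z - 6) = (z + z²)/(-6 + z))
h(C, U) = 12 (h(C, U) = 4 + 8 = 12)
(h(6, -6) + f(2))*47 = (12 + 2*(1 + 2)/(-6 + 2))*47 = (12 + 2*3/(-4))*47 = (12 + 2*(-¼)*3)*47 = (12 - 3/2)*47 = (21/2)*47 = 987/2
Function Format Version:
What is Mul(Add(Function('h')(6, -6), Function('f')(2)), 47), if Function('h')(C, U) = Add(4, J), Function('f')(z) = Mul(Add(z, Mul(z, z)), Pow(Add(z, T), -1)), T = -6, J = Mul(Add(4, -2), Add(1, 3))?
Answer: Rational(987, 2) ≈ 493.50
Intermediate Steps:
J = 8 (J = Mul(2, 4) = 8)
Function('f')(z) = Mul(Pow(Add(-6, z), -1), Add(z, Pow(z, 2))) (Function('f')(z) = Mul(Add(z, Mul(z, z)), Pow(Add(z, -6), -1)) = Mul(Add(z, Pow(z, 2)), Pow(Add(-6, z), -1)) = Mul(Pow(Add(-6, z), -1), Add(z, Pow(z, 2))))
Function('h')(C, U) = 12 (Function('h')(C, U) = Add(4, 8) = 12)
Mul(Add(Function('h')(6, -6), Function('f')(2)), 47) = Mul(Add(12, Mul(2, Pow(Add(-6, 2), -1), Add(1, 2))), 47) = Mul(Add(12, Mul(2, Pow(-4, -1), 3)), 47) = Mul(Add(12, Mul(2, Rational(-1, 4), 3)), 47) = Mul(Add(12, Rational(-3, 2)), 47) = Mul(Rational(21, 2), 47) = Rational(987, 2)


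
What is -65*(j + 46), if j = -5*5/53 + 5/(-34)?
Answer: -5315505/1802 ≈ -2949.8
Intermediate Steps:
j = -1115/1802 (j = -25*1/53 + 5*(-1/34) = -25/53 - 5/34 = -1115/1802 ≈ -0.61876)
-65*(j + 46) = -65*(-1115/1802 + 46) = -65*81777/1802 = -5315505/1802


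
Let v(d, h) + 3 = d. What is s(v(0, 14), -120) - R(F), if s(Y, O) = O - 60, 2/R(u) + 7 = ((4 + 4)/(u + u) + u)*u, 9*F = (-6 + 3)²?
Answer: -179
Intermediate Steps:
v(d, h) = -3 + d
F = 1 (F = (-6 + 3)²/9 = (⅑)*(-3)² = (⅑)*9 = 1)
R(u) = 2/(-7 + u*(u + 4/u)) (R(u) = 2/(-7 + ((4 + 4)/(u + u) + u)*u) = 2/(-7 + (8/((2*u)) + u)*u) = 2/(-7 + (8*(1/(2*u)) + u)*u) = 2/(-7 + (4/u + u)*u) = 2/(-7 + (u + 4/u)*u) = 2/(-7 + u*(u + 4/u)))
s(Y, O) = -60 + O
s(v(0, 14), -120) - R(F) = (-60 - 120) - 2/(-3 + 1²) = -180 - 2/(-3 + 1) = -180 - 2/(-2) = -180 - 2*(-1)/2 = -180 - 1*(-1) = -180 + 1 = -179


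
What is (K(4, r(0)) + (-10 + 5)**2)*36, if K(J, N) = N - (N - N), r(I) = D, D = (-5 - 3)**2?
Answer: 3204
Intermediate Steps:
D = 64 (D = (-8)**2 = 64)
r(I) = 64
K(J, N) = N (K(J, N) = N - 1*0 = N + 0 = N)
(K(4, r(0)) + (-10 + 5)**2)*36 = (64 + (-10 + 5)**2)*36 = (64 + (-5)**2)*36 = (64 + 25)*36 = 89*36 = 3204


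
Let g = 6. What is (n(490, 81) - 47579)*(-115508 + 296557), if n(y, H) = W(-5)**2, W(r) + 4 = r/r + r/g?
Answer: -310012918435/36 ≈ -8.6115e+9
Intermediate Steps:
W(r) = -3 + r/6 (W(r) = -4 + (r/r + r/6) = -4 + (1 + r*(1/6)) = -4 + (1 + r/6) = -3 + r/6)
n(y, H) = 529/36 (n(y, H) = (-3 + (1/6)*(-5))**2 = (-3 - 5/6)**2 = (-23/6)**2 = 529/36)
(n(490, 81) - 47579)*(-115508 + 296557) = (529/36 - 47579)*(-115508 + 296557) = -1712315/36*181049 = -310012918435/36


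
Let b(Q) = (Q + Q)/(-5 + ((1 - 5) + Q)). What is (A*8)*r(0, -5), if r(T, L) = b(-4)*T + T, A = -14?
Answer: 0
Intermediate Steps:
b(Q) = 2*Q/(-9 + Q) (b(Q) = (2*Q)/(-5 + (-4 + Q)) = (2*Q)/(-9 + Q) = 2*Q/(-9 + Q))
r(T, L) = 21*T/13 (r(T, L) = (2*(-4)/(-9 - 4))*T + T = (2*(-4)/(-13))*T + T = (2*(-4)*(-1/13))*T + T = 8*T/13 + T = 21*T/13)
(A*8)*r(0, -5) = (-14*8)*((21/13)*0) = -112*0 = 0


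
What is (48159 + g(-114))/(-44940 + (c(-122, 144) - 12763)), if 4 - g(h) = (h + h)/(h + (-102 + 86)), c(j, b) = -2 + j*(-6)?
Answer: -3130481/3703245 ≈ -0.84534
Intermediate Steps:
c(j, b) = -2 - 6*j
g(h) = 4 - 2*h/(-16 + h) (g(h) = 4 - (h + h)/(h + (-102 + 86)) = 4 - 2*h/(h - 16) = 4 - 2*h/(-16 + h))
(48159 + g(-114))/(-44940 + (c(-122, 144) - 12763)) = (48159 + 2*(-32 - 114)/(-16 - 114))/(-44940 + ((-2 - 6*(-122)) - 12763)) = (48159 + 2*(-146)/(-130))/(-44940 + ((-2 + 732) - 12763)) = (48159 + 2*(-1/130)*(-146))/(-44940 + (730 - 12763)) = (48159 + 146/65)/(-44940 - 12033) = (3130481/65)/(-56973) = (3130481/65)*(-1/56973) = -3130481/3703245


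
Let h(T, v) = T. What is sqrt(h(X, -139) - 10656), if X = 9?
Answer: 39*I*sqrt(7) ≈ 103.18*I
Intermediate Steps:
sqrt(h(X, -139) - 10656) = sqrt(9 - 10656) = sqrt(-10647) = 39*I*sqrt(7)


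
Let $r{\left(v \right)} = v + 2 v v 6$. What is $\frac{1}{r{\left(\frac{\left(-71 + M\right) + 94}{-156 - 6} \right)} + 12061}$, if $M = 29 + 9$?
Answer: $\frac{4374}{52760609} \approx 8.2903 \cdot 10^{-5}$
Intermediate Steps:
$M = 38$
$r{\left(v \right)} = v + 12 v^{2}$ ($r{\left(v \right)} = v + 2 v^{2} \cdot 6 = v + 12 v^{2}$)
$\frac{1}{r{\left(\frac{\left(-71 + M\right) + 94}{-156 - 6} \right)} + 12061} = \frac{1}{\frac{\left(-71 + 38\right) + 94}{-156 - 6} \left(1 + 12 \frac{\left(-71 + 38\right) + 94}{-156 - 6}\right) + 12061} = \frac{1}{\frac{-33 + 94}{-162} \left(1 + 12 \frac{-33 + 94}{-162}\right) + 12061} = \frac{1}{61 \left(- \frac{1}{162}\right) \left(1 + 12 \cdot 61 \left(- \frac{1}{162}\right)\right) + 12061} = \frac{1}{- \frac{61 \left(1 + 12 \left(- \frac{61}{162}\right)\right)}{162} + 12061} = \frac{1}{- \frac{61 \left(1 - \frac{122}{27}\right)}{162} + 12061} = \frac{1}{\left(- \frac{61}{162}\right) \left(- \frac{95}{27}\right) + 12061} = \frac{1}{\frac{5795}{4374} + 12061} = \frac{1}{\frac{52760609}{4374}} = \frac{4374}{52760609}$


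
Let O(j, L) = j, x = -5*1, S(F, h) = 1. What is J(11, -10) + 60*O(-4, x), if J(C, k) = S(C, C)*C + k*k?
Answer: -129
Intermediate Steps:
x = -5
J(C, k) = C + k**2 (J(C, k) = 1*C + k*k = C + k**2)
J(11, -10) + 60*O(-4, x) = (11 + (-10)**2) + 60*(-4) = (11 + 100) - 240 = 111 - 240 = -129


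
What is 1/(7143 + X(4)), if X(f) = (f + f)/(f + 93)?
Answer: 97/692879 ≈ 0.00014000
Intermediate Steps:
X(f) = 2*f/(93 + f) (X(f) = (2*f)/(93 + f) = 2*f/(93 + f))
1/(7143 + X(4)) = 1/(7143 + 2*4/(93 + 4)) = 1/(7143 + 2*4/97) = 1/(7143 + 2*4*(1/97)) = 1/(7143 + 8/97) = 1/(692879/97) = 97/692879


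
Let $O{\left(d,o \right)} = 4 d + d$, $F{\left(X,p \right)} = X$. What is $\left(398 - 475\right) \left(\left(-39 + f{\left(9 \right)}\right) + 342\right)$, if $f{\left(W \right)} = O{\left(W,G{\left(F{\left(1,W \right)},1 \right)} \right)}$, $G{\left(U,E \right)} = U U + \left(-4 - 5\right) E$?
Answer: $-26796$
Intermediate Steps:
$G{\left(U,E \right)} = U^{2} - 9 E$ ($G{\left(U,E \right)} = U^{2} + \left(-4 - 5\right) E = U^{2} - 9 E$)
$O{\left(d,o \right)} = 5 d$
$f{\left(W \right)} = 5 W$
$\left(398 - 475\right) \left(\left(-39 + f{\left(9 \right)}\right) + 342\right) = \left(398 - 475\right) \left(\left(-39 + 5 \cdot 9\right) + 342\right) = - 77 \left(\left(-39 + 45\right) + 342\right) = - 77 \left(6 + 342\right) = \left(-77\right) 348 = -26796$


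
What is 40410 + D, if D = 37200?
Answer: 77610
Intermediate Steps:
40410 + D = 40410 + 37200 = 77610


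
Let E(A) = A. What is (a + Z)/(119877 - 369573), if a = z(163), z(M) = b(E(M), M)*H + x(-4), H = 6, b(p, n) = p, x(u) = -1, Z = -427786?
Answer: 426809/249696 ≈ 1.7093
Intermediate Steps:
z(M) = -1 + 6*M (z(M) = M*6 - 1 = 6*M - 1 = -1 + 6*M)
a = 977 (a = -1 + 6*163 = -1 + 978 = 977)
(a + Z)/(119877 - 369573) = (977 - 427786)/(119877 - 369573) = -426809/(-249696) = -426809*(-1/249696) = 426809/249696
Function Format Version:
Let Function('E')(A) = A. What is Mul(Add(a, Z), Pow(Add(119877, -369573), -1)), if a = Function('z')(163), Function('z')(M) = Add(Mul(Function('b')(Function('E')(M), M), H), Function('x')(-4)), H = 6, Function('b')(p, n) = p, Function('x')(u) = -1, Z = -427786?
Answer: Rational(426809, 249696) ≈ 1.7093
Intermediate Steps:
Function('z')(M) = Add(-1, Mul(6, M)) (Function('z')(M) = Add(Mul(M, 6), -1) = Add(Mul(6, M), -1) = Add(-1, Mul(6, M)))
a = 977 (a = Add(-1, Mul(6, 163)) = Add(-1, 978) = 977)
Mul(Add(a, Z), Pow(Add(119877, -369573), -1)) = Mul(Add(977, -427786), Pow(Add(119877, -369573), -1)) = Mul(-426809, Pow(-249696, -1)) = Mul(-426809, Rational(-1, 249696)) = Rational(426809, 249696)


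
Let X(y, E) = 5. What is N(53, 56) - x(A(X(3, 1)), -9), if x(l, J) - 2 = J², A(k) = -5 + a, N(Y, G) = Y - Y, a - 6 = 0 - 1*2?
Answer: -83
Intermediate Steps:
a = 4 (a = 6 + (0 - 1*2) = 6 + (0 - 2) = 6 - 2 = 4)
N(Y, G) = 0
A(k) = -1 (A(k) = -5 + 4 = -1)
x(l, J) = 2 + J²
N(53, 56) - x(A(X(3, 1)), -9) = 0 - (2 + (-9)²) = 0 - (2 + 81) = 0 - 1*83 = 0 - 83 = -83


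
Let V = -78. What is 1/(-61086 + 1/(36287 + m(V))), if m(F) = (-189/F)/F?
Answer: -24529991/1498439029550 ≈ -1.6370e-5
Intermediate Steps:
m(F) = -189/F²
1/(-61086 + 1/(36287 + m(V))) = 1/(-61086 + 1/(36287 - 189/(-78)²)) = 1/(-61086 + 1/(36287 - 189*1/6084)) = 1/(-61086 + 1/(36287 - 21/676)) = 1/(-61086 + 1/(24529991/676)) = 1/(-61086 + 676/24529991) = 1/(-1498439029550/24529991) = -24529991/1498439029550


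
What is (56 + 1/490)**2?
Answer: 753008481/240100 ≈ 3136.2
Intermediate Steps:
(56 + 1/490)**2 = (27441/490)**2 = 753008481/240100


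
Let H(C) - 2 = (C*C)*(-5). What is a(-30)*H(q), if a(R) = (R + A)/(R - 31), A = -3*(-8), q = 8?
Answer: -1908/61 ≈ -31.279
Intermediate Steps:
H(C) = 2 - 5*C² (H(C) = 2 + (C*C)*(-5) = 2 + C²*(-5) = 2 - 5*C²)
A = 24
a(R) = (24 + R)/(-31 + R) (a(R) = (R + 24)/(R - 31) = (24 + R)/(-31 + R))
a(-30)*H(q) = ((24 - 30)/(-31 - 30))*(2 - 5*8²) = (-6/(-61))*(2 - 5*64) = (-1/61*(-6))*(2 - 320) = (6/61)*(-318) = -1908/61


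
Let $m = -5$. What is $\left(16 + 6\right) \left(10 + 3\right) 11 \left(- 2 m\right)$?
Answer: $31460$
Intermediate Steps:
$\left(16 + 6\right) \left(10 + 3\right) 11 \left(- 2 m\right) = \left(16 + 6\right) \left(10 + 3\right) 11 \left(\left(-2\right) \left(-5\right)\right) = 22 \cdot 13 \cdot 11 \cdot 10 = 286 \cdot 11 \cdot 10 = 3146 \cdot 10 = 31460$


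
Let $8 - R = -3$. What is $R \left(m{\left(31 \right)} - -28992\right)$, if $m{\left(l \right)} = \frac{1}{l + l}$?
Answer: $\frac{19772555}{62} \approx 3.1891 \cdot 10^{5}$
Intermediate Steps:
$R = 11$ ($R = 8 - -3 = 8 + 3 = 11$)
$m{\left(l \right)} = \frac{1}{2 l}$
$R \left(m{\left(31 \right)} - -28992\right) = 11 \left(\frac{1}{2 \cdot 31} - -28992\right) = 11 \left(\frac{1}{2} \cdot \frac{1}{31} + 28992\right) = 11 \left(\frac{1}{62} + 28992\right) = 11 \cdot \frac{1797505}{62} = \frac{19772555}{62}$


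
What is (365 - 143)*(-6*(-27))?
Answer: 35964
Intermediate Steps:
(365 - 143)*(-6*(-27)) = 222*162 = 35964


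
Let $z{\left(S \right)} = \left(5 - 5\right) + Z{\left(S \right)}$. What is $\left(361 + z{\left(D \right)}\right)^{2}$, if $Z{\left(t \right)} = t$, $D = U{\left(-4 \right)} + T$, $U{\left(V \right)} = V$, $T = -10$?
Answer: $120409$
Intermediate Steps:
$D = -14$ ($D = -4 - 10 = -14$)
$z{\left(S \right)} = S$ ($z{\left(S \right)} = \left(5 - 5\right) + S = 0 + S = S$)
$\left(361 + z{\left(D \right)}\right)^{2} = \left(361 - 14\right)^{2} = 347^{2} = 120409$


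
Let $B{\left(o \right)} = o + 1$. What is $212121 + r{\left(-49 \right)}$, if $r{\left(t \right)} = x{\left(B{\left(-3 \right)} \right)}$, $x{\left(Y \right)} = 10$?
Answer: $212131$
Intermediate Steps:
$B{\left(o \right)} = 1 + o$
$r{\left(t \right)} = 10$
$212121 + r{\left(-49 \right)} = 212121 + 10 = 212131$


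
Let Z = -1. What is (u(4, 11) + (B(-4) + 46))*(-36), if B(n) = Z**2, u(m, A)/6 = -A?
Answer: 684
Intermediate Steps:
u(m, A) = -6*A (u(m, A) = 6*(-A) = -6*A)
B(n) = 1 (B(n) = (-1)**2 = 1)
(u(4, 11) + (B(-4) + 46))*(-36) = (-6*11 + (1 + 46))*(-36) = (-66 + 47)*(-36) = -19*(-36) = 684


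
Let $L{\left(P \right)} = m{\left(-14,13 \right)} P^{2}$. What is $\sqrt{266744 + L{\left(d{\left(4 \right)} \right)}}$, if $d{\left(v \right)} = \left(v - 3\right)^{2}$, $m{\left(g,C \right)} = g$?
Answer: $\sqrt{266730} \approx 516.46$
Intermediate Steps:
$d{\left(v \right)} = \left(-3 + v\right)^{2}$
$L{\left(P \right)} = - 14 P^{2}$
$\sqrt{266744 + L{\left(d{\left(4 \right)} \right)}} = \sqrt{266744 - 14 \left(\left(-3 + 4\right)^{2}\right)^{2}} = \sqrt{266744 - 14 \left(1^{2}\right)^{2}} = \sqrt{266744 - 14 \cdot 1^{2}} = \sqrt{266744 - 14} = \sqrt{266730}$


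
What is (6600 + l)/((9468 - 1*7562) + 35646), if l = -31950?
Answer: -12675/18776 ≈ -0.67506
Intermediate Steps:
(6600 + l)/((9468 - 1*7562) + 35646) = (6600 - 31950)/((9468 - 1*7562) + 35646) = -25350/((9468 - 7562) + 35646) = -25350/(1906 + 35646) = -25350/37552 = -25350*1/37552 = -12675/18776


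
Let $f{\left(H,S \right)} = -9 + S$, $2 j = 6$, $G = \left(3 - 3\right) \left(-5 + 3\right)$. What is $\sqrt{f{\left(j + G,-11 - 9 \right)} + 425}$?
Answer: $6 \sqrt{11} \approx 19.9$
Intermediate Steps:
$G = 0$ ($G = 0 \left(-2\right) = 0$)
$j = 3$ ($j = \frac{1}{2} \cdot 6 = 3$)
$\sqrt{f{\left(j + G,-11 - 9 \right)} + 425} = \sqrt{\left(-9 - 20\right) + 425} = \sqrt{-29 + 425} = \sqrt{396} = 6 \sqrt{11}$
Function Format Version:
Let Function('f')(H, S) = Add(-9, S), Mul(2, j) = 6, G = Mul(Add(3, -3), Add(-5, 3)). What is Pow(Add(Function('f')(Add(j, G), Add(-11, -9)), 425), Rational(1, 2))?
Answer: Mul(6, Pow(11, Rational(1, 2))) ≈ 19.900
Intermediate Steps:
G = 0 (G = Mul(0, -2) = 0)
j = 3 (j = Mul(Rational(1, 2), 6) = 3)
Pow(Add(Function('f')(Add(j, G), Add(-11, -9)), 425), Rational(1, 2)) = Pow(Add(Add(-9, Add(-11, -9)), 425), Rational(1, 2)) = Pow(Add(Add(-9, -20), 425), Rational(1, 2)) = Pow(Add(-29, 425), Rational(1, 2)) = Pow(396, Rational(1, 2)) = Mul(6, Pow(11, Rational(1, 2)))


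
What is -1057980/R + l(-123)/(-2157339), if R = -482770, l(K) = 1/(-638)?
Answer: 145618492719313/66447607428114 ≈ 2.1915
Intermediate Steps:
l(K) = -1/638
-1057980/R + l(-123)/(-2157339) = -1057980/(-482770) - 1/638/(-2157339) = -1057980*(-1/482770) - 1/638*(-1/2157339) = 105798/48277 + 1/1376382282 = 145618492719313/66447607428114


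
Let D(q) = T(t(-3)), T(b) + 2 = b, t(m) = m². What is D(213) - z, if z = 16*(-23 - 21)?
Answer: 711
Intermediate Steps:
T(b) = -2 + b
z = -704 (z = 16*(-44) = -704)
D(q) = 7 (D(q) = -2 + (-3)² = -2 + 9 = 7)
D(213) - z = 7 - 1*(-704) = 7 + 704 = 711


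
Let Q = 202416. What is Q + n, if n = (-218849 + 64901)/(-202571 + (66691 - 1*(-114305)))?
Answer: 4367279148/21575 ≈ 2.0242e+5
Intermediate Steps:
n = 153948/21575 (n = -153948/(-202571 + (66691 + 114305)) = -153948/(-202571 + 180996) = -153948/(-21575) = -153948*(-1/21575) = 153948/21575 ≈ 7.1355)
Q + n = 202416 + 153948/21575 = 4367279148/21575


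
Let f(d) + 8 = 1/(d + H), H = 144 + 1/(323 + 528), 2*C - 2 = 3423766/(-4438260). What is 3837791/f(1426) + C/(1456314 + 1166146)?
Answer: -59680502416354525281044291/124396040925797353200 ≈ -4.7976e+5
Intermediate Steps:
C = 2726377/4438260 (C = 1 + (3423766/(-4438260))/2 = 1 + (3423766*(-1/4438260))/2 = 1 + (½)*(-1711883/2219130) = 1 - 1711883/4438260 = 2726377/4438260 ≈ 0.61429)
H = 122545/851 (H = 144 + 1/851 = 122545/851 ≈ 144.00)
f(d) = -8 + 1/(122545/851 + d) (f(d) = -8 + 1/(d + 122545/851) = -8 + 1/(122545/851 + d))
3837791/f(1426) + C/(1456314 + 1166146) = 3837791/(((-979509 - 6808*1426)/(122545 + 851*1426))) + 2726377/(4438260*(1456314 + 1166146)) = 3837791/(((-979509 - 9708208)/(122545 + 1213526))) + (2726377/4438260)/2622460 = 3837791/((-10687717/1336071)) + (2726377/4438260)*(1/2622460) = 3837791/(((1/1336071)*(-10687717))) + 2726377/11639159319600 = 3837791/(-10687717/1336071) + 2726377/11639159319600 = 3837791*(-1336071/10687717) + 2726377/11639159319600 = -5127561259161/10687717 + 2726377/11639159319600 = -59680502416354525281044291/124396040925797353200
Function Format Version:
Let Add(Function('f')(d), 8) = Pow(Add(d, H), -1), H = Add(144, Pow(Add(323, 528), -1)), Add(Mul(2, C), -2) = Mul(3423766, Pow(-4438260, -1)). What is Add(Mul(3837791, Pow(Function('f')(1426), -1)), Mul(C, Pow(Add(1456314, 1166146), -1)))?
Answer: Rational(-59680502416354525281044291, 124396040925797353200) ≈ -4.7976e+5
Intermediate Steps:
C = Rational(2726377, 4438260) (C = Add(1, Mul(Rational(1, 2), Mul(3423766, Pow(-4438260, -1)))) = Add(1, Mul(Rational(1, 2), Mul(3423766, Rational(-1, 4438260)))) = Add(1, Mul(Rational(1, 2), Rational(-1711883, 2219130))) = Add(1, Rational(-1711883, 4438260)) = Rational(2726377, 4438260) ≈ 0.61429)
H = Rational(122545, 851) (H = Add(144, Pow(851, -1)) = Add(144, Rational(1, 851)) = Rational(122545, 851) ≈ 144.00)
Function('f')(d) = Add(-8, Pow(Add(Rational(122545, 851), d), -1)) (Function('f')(d) = Add(-8, Pow(Add(d, Rational(122545, 851)), -1)) = Add(-8, Pow(Add(Rational(122545, 851), d), -1)))
Add(Mul(3837791, Pow(Function('f')(1426), -1)), Mul(C, Pow(Add(1456314, 1166146), -1))) = Add(Mul(3837791, Pow(Mul(Pow(Add(122545, Mul(851, 1426)), -1), Add(-979509, Mul(-6808, 1426))), -1)), Mul(Rational(2726377, 4438260), Pow(Add(1456314, 1166146), -1))) = Add(Mul(3837791, Pow(Mul(Pow(Add(122545, 1213526), -1), Add(-979509, -9708208)), -1)), Mul(Rational(2726377, 4438260), Pow(2622460, -1))) = Add(Mul(3837791, Pow(Mul(Pow(1336071, -1), -10687717), -1)), Mul(Rational(2726377, 4438260), Rational(1, 2622460))) = Add(Mul(3837791, Pow(Mul(Rational(1, 1336071), -10687717), -1)), Rational(2726377, 11639159319600)) = Add(Mul(3837791, Pow(Rational(-10687717, 1336071), -1)), Rational(2726377, 11639159319600)) = Add(Mul(3837791, Rational(-1336071, 10687717)), Rational(2726377, 11639159319600)) = Add(Rational(-5127561259161, 10687717), Rational(2726377, 11639159319600)) = Rational(-59680502416354525281044291, 124396040925797353200)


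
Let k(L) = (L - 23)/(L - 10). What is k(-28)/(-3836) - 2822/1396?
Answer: -102857123/50873032 ≈ -2.0218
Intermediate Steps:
k(L) = (-23 + L)/(-10 + L)
k(-28)/(-3836) - 2822/1396 = ((-23 - 28)/(-10 - 28))/(-3836) - 2822/1396 = (-51/(-38))*(-1/3836) - 2822*1/1396 = -1/38*(-51)*(-1/3836) - 1411/698 = (51/38)*(-1/3836) - 1411/698 = -51/145768 - 1411/698 = -102857123/50873032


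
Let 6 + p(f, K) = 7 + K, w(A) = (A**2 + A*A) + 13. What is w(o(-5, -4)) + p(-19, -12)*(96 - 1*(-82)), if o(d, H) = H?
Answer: -1913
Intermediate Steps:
w(A) = 13 + 2*A**2 (w(A) = (A**2 + A**2) + 13 = 2*A**2 + 13 = 13 + 2*A**2)
p(f, K) = 1 + K (p(f, K) = -6 + (7 + K) = 1 + K)
w(o(-5, -4)) + p(-19, -12)*(96 - 1*(-82)) = (13 + 2*(-4)**2) + (1 - 12)*(96 - 1*(-82)) = (13 + 2*16) - 11*(96 + 82) = (13 + 32) - 11*178 = 45 - 1958 = -1913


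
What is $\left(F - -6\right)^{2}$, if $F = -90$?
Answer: $7056$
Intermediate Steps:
$\left(F - -6\right)^{2} = \left(-90 - -6\right)^{2} = \left(-90 + 6\right)^{2} = \left(-84\right)^{2} = 7056$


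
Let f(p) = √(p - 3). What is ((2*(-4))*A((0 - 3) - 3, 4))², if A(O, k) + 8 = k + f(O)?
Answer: 448 - 1536*I ≈ 448.0 - 1536.0*I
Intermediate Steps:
f(p) = √(-3 + p)
A(O, k) = -8 + k + √(-3 + O) (A(O, k) = -8 + (k + √(-3 + O)) = -8 + k + √(-3 + O))
((2*(-4))*A((0 - 3) - 3, 4))² = ((2*(-4))*(-8 + 4 + √(-3 + ((0 - 3) - 3))))² = (-8*(-8 + 4 + √(-3 + (-3 - 3))))² = (-8*(-8 + 4 + √(-3 - 6)))² = (-8*(-8 + 4 + √(-9)))² = (-8*(-8 + 4 + 3*I))² = (-8*(-4 + 3*I))² = (32 - 24*I)²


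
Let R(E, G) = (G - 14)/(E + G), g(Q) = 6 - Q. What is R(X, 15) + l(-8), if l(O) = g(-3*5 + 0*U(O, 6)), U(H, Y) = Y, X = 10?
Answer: 526/25 ≈ 21.040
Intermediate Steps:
l(O) = 21 (l(O) = 6 - (-3*5 + 0*6) = 6 - (-15 + 0) = 6 - 1*(-15) = 6 + 15 = 21)
R(E, G) = (-14 + G)/(E + G)
R(X, 15) + l(-8) = (-14 + 15)/(10 + 15) + 21 = 1/25 + 21 = 526/25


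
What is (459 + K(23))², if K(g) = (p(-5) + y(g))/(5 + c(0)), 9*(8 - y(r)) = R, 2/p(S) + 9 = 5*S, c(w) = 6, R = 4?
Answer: 598525038736/2832489 ≈ 2.1131e+5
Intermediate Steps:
p(S) = 2/(-9 + 5*S)
y(r) = 68/9 (y(r) = 8 - ⅑*4 = 8 - 4/9 = 68/9)
K(g) = 1147/1683 (K(g) = (2/(-9 + 5*(-5)) + 68/9)/(5 + 6) = (2/(-9 - 25) + 68/9)/11 = (2/(-34) + 68/9)*(1/11) = (2*(-1/34) + 68/9)*(1/11) = (-1/17 + 68/9)*(1/11) = (1147/153)*(1/11) = 1147/1683)
(459 + K(23))² = (459 + 1147/1683)² = (773644/1683)² = 598525038736/2832489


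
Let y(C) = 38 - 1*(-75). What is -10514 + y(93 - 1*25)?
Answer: -10401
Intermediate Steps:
y(C) = 113 (y(C) = 38 + 75 = 113)
-10514 + y(93 - 1*25) = -10514 + 113 = -10401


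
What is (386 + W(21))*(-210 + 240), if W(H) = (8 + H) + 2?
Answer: 12510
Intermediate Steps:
W(H) = 10 + H
(386 + W(21))*(-210 + 240) = (386 + (10 + 21))*(-210 + 240) = (386 + 31)*30 = 417*30 = 12510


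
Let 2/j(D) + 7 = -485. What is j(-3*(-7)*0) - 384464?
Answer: -94578145/246 ≈ -3.8446e+5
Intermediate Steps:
j(D) = -1/246 (j(D) = 2/(-7 - 485) = 2/(-492) = 2*(-1/492) = -1/246)
j(-3*(-7)*0) - 384464 = -1/246 - 384464 = -94578145/246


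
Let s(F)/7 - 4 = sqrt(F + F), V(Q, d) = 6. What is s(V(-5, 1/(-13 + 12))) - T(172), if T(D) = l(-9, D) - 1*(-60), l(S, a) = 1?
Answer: -33 + 14*sqrt(3) ≈ -8.7513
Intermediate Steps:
T(D) = 61 (T(D) = 1 - 1*(-60) = 1 + 60 = 61)
s(F) = 28 + 7*sqrt(2)*sqrt(F) (s(F) = 28 + 7*sqrt(F + F) = 28 + 7*sqrt(2*F) = 28 + 7*(sqrt(2)*sqrt(F)) = 28 + 7*sqrt(2)*sqrt(F))
s(V(-5, 1/(-13 + 12))) - T(172) = (28 + 7*sqrt(2)*sqrt(6)) - 1*61 = (28 + 14*sqrt(3)) - 61 = -33 + 14*sqrt(3)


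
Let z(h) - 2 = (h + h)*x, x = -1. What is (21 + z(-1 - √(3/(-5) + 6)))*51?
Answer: 1275 + 306*√15/5 ≈ 1512.0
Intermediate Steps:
z(h) = 2 - 2*h (z(h) = 2 + (h + h)*(-1) = 2 + (2*h)*(-1) = 2 - 2*h)
(21 + z(-1 - √(3/(-5) + 6)))*51 = (21 + (2 - 2*(-1 - √(3/(-5) + 6))))*51 = (21 + (2 - 2*(-1 - √(3*(-⅕) + 6))))*51 = (21 + (2 - 2*(-1 - √(-⅗ + 6))))*51 = (21 + (2 - 2*(-1 - √(27/5))))*51 = (21 + (2 - 2*(-1 - 3*√15/5)))*51 = (21 + (2 + (2 + 6*√15/5)))*51 = (21 + (4 + 6*√15/5))*51 = (25 + 6*√15/5)*51 = 1275 + 306*√15/5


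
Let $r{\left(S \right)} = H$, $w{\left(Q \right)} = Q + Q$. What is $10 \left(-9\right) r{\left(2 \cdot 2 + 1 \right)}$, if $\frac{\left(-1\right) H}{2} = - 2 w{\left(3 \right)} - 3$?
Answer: $-2700$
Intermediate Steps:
$w{\left(Q \right)} = 2 Q$
$H = 30$ ($H = - 2 \left(- 2 \cdot 2 \cdot 3 - 3\right) = - 2 \left(\left(-2\right) 6 - 3\right) = - 2 \left(-12 - 3\right) = \left(-2\right) \left(-15\right) = 30$)
$r{\left(S \right)} = 30$
$10 \left(-9\right) r{\left(2 \cdot 2 + 1 \right)} = 10 \left(-9\right) 30 = \left(-90\right) 30 = -2700$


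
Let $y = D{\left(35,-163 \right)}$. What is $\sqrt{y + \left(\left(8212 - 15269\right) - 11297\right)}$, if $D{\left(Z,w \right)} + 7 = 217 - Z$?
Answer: $7 i \sqrt{371} \approx 134.83 i$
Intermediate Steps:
$D{\left(Z,w \right)} = 210 - Z$ ($D{\left(Z,w \right)} = -7 - \left(-217 + Z\right) = 210 - Z$)
$y = 175$ ($y = 210 - 35 = 175$)
$\sqrt{y + \left(\left(8212 - 15269\right) - 11297\right)} = \sqrt{175 + \left(\left(8212 - 15269\right) - 11297\right)} = \sqrt{175 - 18354} = \sqrt{-18179} = 7 i \sqrt{371}$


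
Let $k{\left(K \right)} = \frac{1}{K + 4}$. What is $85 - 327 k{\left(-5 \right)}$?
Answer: $412$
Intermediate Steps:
$k{\left(K \right)} = \frac{1}{4 + K}$
$85 - 327 k{\left(-5 \right)} = 85 - \frac{327}{4 - 5} = 85 - \frac{327}{-1} = 85 - -327 = 85 + 327 = 412$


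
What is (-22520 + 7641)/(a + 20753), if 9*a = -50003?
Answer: -133911/136774 ≈ -0.97907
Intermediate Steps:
a = -50003/9 (a = (1/9)*(-50003) = -50003/9 ≈ -5555.9)
(-22520 + 7641)/(a + 20753) = (-22520 + 7641)/(-50003/9 + 20753) = -14879/136774/9 = -14879*9/136774 = -133911/136774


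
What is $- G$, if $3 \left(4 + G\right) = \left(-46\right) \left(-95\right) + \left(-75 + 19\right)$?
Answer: $-1434$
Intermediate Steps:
$G = 1434$ ($G = -4 + \frac{\left(-46\right) \left(-95\right) + \left(-75 + 19\right)}{3} = -4 + \frac{4370 - 56}{3} = -4 + \frac{1}{3} \cdot 4314 = -4 + 1438 = 1434$)
$- G = \left(-1\right) 1434 = -1434$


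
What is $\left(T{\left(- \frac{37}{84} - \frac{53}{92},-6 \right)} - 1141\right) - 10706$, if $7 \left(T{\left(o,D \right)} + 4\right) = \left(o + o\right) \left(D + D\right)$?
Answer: $- \frac{13352149}{1127} \approx -11848.0$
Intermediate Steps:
$T{\left(o,D \right)} = -4 + \frac{4 D o}{7}$ ($T{\left(o,D \right)} = -4 + \frac{\left(o + o\right) \left(D + D\right)}{7} = -4 + \frac{2 o 2 D}{7} = -4 + \frac{4 D o}{7}$)
$\left(T{\left(- \frac{37}{84} - \frac{53}{92},-6 \right)} - 1141\right) - 10706 = \left(\left(-4 + \frac{4}{7} \left(-6\right) \left(- \frac{37}{84} - \frac{53}{92}\right)\right) - 1141\right) - 10706 = \left(\left(-4 + \frac{4}{7} \left(-6\right) \left(- \frac{491}{483}\right)\right) - 1141\right) - 10706 = \left(\left(-4 + \frac{3928}{1127}\right) - 1141\right) - 10706 = \left(- \frac{580}{1127} - 1141\right) - 10706 = - \frac{1286487}{1127} - 10706 = - \frac{13352149}{1127}$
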